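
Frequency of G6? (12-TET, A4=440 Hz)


f = 440 × 2^(n/12) where n = semitones from A4
G6: 22 semitones from A4
f = 440 × 2^(22/12)
f = 1567.98 Hz


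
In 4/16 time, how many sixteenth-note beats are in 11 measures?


Let's work it out.
Time signature 4/16: the bottom number 16 means the sixteenth note gets one count
The top number 4 means 4 sixteenth-note beats per measure
Total = 4 × 11 measures
= 44 sixteenth-note beats


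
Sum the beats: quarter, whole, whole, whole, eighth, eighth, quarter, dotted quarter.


Solution.
Beat values:
  quarter = 1 beat
  whole = 4 beats
  whole = 4 beats
  whole = 4 beats
  eighth = 0.5 beats
  eighth = 0.5 beats
  quarter = 1 beat
  dotted quarter = 1.5 beats
Sum = 1 + 4 + 4 + 4 + 0.5 + 0.5 + 1 + 1.5
= 16.5 beats


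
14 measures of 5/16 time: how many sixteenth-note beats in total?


Time signature 5/16: the bottom number 16 means the sixteenth note gets one count
The top number 5 means 5 sixteenth-note beats per measure
Total = 5 × 14 measures
= 70 sixteenth-note beats


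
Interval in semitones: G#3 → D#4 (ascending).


Let's work it out.
Absolute semitone position = octave×12 + chromatic position
G#3: 3×12 + 8 = 44
D#4: 4×12 + 3 = 51
Difference = 51 - 44 = 7
= 7 semitones


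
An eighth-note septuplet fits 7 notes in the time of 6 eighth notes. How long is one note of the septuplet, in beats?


Reasoning:
Septuplet: 7 notes occupy the space of 6 eighth notes
Space = 6 × 1/2 = 3 beats
Each septuplet note = 3 / 7 = 3/7 beats
= 3/7 beats


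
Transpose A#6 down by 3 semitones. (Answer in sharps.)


Step by step:
A#6: chromatic position 10 in octave 6 → absolute = 6×12 + 10 = 82
Transpose down 3: 82 - 3 = 79
79 = 6×12 + 7 → G in octave 6
Result = G6


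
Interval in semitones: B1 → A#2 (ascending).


Step by step:
Absolute semitone position = octave×12 + chromatic position
B1: 1×12 + 11 = 23
A#2: 2×12 + 10 = 34
Difference = 34 - 23 = 11
= 11 semitones


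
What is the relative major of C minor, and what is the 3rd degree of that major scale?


Let's work it out.
The relative major shares the key signature and is a minor 3rd above the minor tonic
A minor 3rd above C is Eb
→ relative major of C minor is Eb major
Eb major scale: Eb F G Ab Bb C D
= Eb major; 3rd degree = G


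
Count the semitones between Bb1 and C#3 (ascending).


Reasoning:
Absolute semitone position = octave×12 + chromatic position
Bb1: 1×12 + 10 = 22
C#3: 3×12 + 1 = 37
Difference = 37 - 22 = 15
= 15 semitones


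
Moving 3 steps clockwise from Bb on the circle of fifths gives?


Reasoning:
Each clockwise step on the circle of fifths moves up a perfect 5th
From Bb: Bb → F → C → G
= G


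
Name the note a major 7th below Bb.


Reasoning:
A 7th spans 7 letter names, so from B we land on C
A major 7th = 11 semitones below Bb
Spell C at that pitch: Cb
= Cb


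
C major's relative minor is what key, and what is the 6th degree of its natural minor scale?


The relative minor shares the major's key signature and starts on its 6th degree
6th degree = a major 6th above the tonic; a major 6th above C is A
→ relative minor of C major is A minor
A natural minor scale: A B C D E F G
= A minor; 6th degree = F


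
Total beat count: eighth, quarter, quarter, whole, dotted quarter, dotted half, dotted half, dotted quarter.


Beat values:
  eighth = 0.5 beats
  quarter = 1 beat
  quarter = 1 beat
  whole = 4 beats
  dotted quarter = 1.5 beats
  dotted half = 3 beats
  dotted half = 3 beats
  dotted quarter = 1.5 beats
Sum = 0.5 + 1 + 1 + 4 + 1.5 + 3 + 3 + 1.5
= 15.5 beats


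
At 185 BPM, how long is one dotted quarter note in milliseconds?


One quarter-note beat = 60000 / BPM = 60000 / 185 ms
Dotted quarter note = 3/2 × quarter note
Duration = 3/2 × 60000 / 185 = 90000 / 185
= 486.5 ms


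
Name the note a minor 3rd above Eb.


Working:
A 3rd spans 3 letter names, so from E we land on G
A minor 3rd = 3 semitones above Eb
Spell G at that pitch: Gb
= Gb


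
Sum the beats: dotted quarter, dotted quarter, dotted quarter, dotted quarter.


Step by step:
Beat values:
  dotted quarter = 1.5 beats
  dotted quarter = 1.5 beats
  dotted quarter = 1.5 beats
  dotted quarter = 1.5 beats
Sum = 1.5 + 1.5 + 1.5 + 1.5
= 6 beats


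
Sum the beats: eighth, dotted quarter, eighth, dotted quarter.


Reasoning:
Beat values:
  eighth = 0.5 beats
  dotted quarter = 1.5 beats
  eighth = 0.5 beats
  dotted quarter = 1.5 beats
Sum = 0.5 + 1.5 + 0.5 + 1.5
= 4 beats


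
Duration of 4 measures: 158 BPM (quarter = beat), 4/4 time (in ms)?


Working:
Quarter-note beat duration = 60000 / 158 ms
Beats per measure (4/4) = 4
One measure = 4 × 60000 / 158 = 240000 / 158 ms
4 measures = 4 × 240000 / 158 = 960000 / 158
= 6075.9 ms


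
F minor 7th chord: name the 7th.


Working:
Minor 7th chord = root + minor 3rd + perfect 5th + minor 7th
Seventh chords stack in thirds, so the letter names are F-A-C-E
Root: F
Minor 3rd above F: Ab
Perfect 5th above F: C
Minor 7th above F: Eb
The 7th = Eb


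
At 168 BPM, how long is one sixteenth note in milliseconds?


One quarter-note beat = 60000 / BPM = 60000 / 168 ms
Sixteenth note = 1/4 × quarter note
Duration = 1/4 × 60000 / 168 = 15000 / 168
= 89.3 ms


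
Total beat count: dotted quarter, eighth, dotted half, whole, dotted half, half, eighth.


Beat values:
  dotted quarter = 1.5 beats
  eighth = 0.5 beats
  dotted half = 3 beats
  whole = 4 beats
  dotted half = 3 beats
  half = 2 beats
  eighth = 0.5 beats
Sum = 1.5 + 0.5 + 3 + 4 + 3 + 2 + 0.5
= 14.5 beats


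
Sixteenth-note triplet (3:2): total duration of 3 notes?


Reasoning:
Triplet: 3 notes occupy the space of 2 sixteenth notes
Space = 2 × 1/4 = 1/2 beats
Each triplet note = 1/2 / 3 = 1/6 beats
3 notes = 3 × 1/6 = 1/2
= 1/2 beats


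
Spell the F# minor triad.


Step by step:
Minor triad = root + minor 3rd (3 semitones) + perfect 5th (7 semitones)
A triad on F# stacks thirds, so the chord tones use letter names F-A-C
Root: F#
Minor 3rd above F#: A
Perfect 5th above F#: C#
Chord = F# A C#


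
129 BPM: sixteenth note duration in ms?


Reasoning:
One quarter-note beat = 60000 / BPM = 60000 / 129 ms
Sixteenth note = 1/4 × quarter note
Duration = 1/4 × 60000 / 129 = 15000 / 129
= 116.3 ms


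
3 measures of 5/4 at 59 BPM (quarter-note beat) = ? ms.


Quarter-note beat duration = 60000 / 59 ms
Beats per measure (5/4) = 5
One measure = 5 × 60000 / 59 = 300000 / 59 ms
3 measures = 3 × 300000 / 59 = 900000 / 59
= 15254.2 ms


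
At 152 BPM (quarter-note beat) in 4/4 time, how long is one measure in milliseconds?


Let's work it out.
Quarter-note beat duration = 60000 / 152 ms
Beats per measure (4/4) = 4
One measure = 4 × 60000 / 152 = 240000 / 152 ms
= 1578.9 ms


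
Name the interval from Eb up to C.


Letter names: E → C spans 6 letter names → a 6th
Semitones: Eb → C = 9 half-steps
A 6th of 9 semitones is a major 6th
= major 6th


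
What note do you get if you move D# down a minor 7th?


minor 7th: 7 letter names, 10 semitones
Letter: D - 6 → E
Pitch: D# - 10 semitones, spelled as an E → E#
= E#


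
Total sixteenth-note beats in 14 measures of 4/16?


Step by step:
Time signature 4/16: the bottom number 16 means the sixteenth note gets one count
The top number 4 means 4 sixteenth-note beats per measure
Total = 4 × 14 measures
= 56 sixteenth-note beats


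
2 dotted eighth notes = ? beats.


Base eighth note = 1/2 beats
Dot 1 adds half the previous value: +1/4
One dotted eighth = 1/2 + 1/4 = 3/4
2 of them = 2 × 3/4 = 3/2
= 3/2 beats


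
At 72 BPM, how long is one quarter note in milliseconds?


Reasoning:
One quarter-note beat = 60000 / BPM = 60000 / 72 ms
Duration = 60000 / 72
= 833.3 ms


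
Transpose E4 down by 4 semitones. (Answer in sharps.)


E4: chromatic position 4 in octave 4 → absolute = 4×12 + 4 = 52
Transpose down 4: 52 - 4 = 48
48 = 4×12 + 0 → C in octave 4
Result = C4


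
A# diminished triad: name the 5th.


Let's work it out.
Diminished triad = root + minor 3rd (3 semitones) + diminished 5th (6 semitones)
A triad on A# stacks thirds, so the chord tones use letter names A-C-E
Root: A#
Minor 3rd above A#: C#
Diminished 5th above A#: E
The 5th = E


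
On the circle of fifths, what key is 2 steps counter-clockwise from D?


Each counter-clockwise step moves down a perfect 5th (= up a perfect 4th)
From D: D → G → C
= C


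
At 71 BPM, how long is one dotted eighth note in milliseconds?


Step by step:
One quarter-note beat = 60000 / BPM = 60000 / 71 ms
Dotted eighth note = 3/4 × quarter note
Duration = 3/4 × 60000 / 71 = 45000 / 71
= 633.8 ms


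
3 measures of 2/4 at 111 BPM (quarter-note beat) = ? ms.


Let's work it out.
Quarter-note beat duration = 60000 / 111 ms
Beats per measure (2/4) = 2
One measure = 2 × 60000 / 111 = 120000 / 111 ms
3 measures = 3 × 120000 / 111 = 360000 / 111
= 3243.2 ms


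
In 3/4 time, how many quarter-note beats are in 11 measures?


Time signature 3/4: the bottom number 4 means the quarter note gets one count
The top number 3 means 3 quarter-note beats per measure
Total = 3 × 11 measures
= 33 quarter-note beats


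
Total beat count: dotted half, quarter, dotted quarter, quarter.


Solution.
Beat values:
  dotted half = 3 beats
  quarter = 1 beat
  dotted quarter = 1.5 beats
  quarter = 1 beat
Sum = 3 + 1 + 1.5 + 1
= 6.5 beats


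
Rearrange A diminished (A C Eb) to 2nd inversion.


Reasoning:
Root position: A C Eb
2nd inversion: move root and 3rd up an octave
Bass note: Eb
Notes (bottom to top) = Eb A C


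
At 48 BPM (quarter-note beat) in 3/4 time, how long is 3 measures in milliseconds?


Solution.
Quarter-note beat duration = 60000 / 48 ms
Beats per measure (3/4) = 3
One measure = 3 × 60000 / 48 = 180000 / 48 ms
3 measures = 3 × 180000 / 48 = 540000 / 48
= 11250.0 ms


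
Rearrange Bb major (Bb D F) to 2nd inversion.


Step by step:
Root position: Bb D F
2nd inversion: move root and 3rd up an octave
Bass note: F
Notes (bottom to top) = F Bb D


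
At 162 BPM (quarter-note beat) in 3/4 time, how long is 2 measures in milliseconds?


Quarter-note beat duration = 60000 / 162 ms
Beats per measure (3/4) = 3
One measure = 3 × 60000 / 162 = 180000 / 162 ms
2 measures = 2 × 180000 / 162 = 360000 / 162
= 2222.2 ms


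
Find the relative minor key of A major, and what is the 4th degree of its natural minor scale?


Working:
The relative minor shares the major's key signature and starts on its 6th degree
6th degree = a major 6th above the tonic; a major 6th above A is F#
→ relative minor of A major is F# minor
F# natural minor scale: F# G# A B C# D E
= F# minor; 4th degree = B


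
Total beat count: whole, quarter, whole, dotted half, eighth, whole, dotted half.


Reasoning:
Beat values:
  whole = 4 beats
  quarter = 1 beat
  whole = 4 beats
  dotted half = 3 beats
  eighth = 0.5 beats
  whole = 4 beats
  dotted half = 3 beats
Sum = 4 + 1 + 4 + 3 + 0.5 + 4 + 3
= 19.5 beats


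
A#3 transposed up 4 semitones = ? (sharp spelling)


A#3: chromatic position 10 in octave 3 → absolute = 3×12 + 10 = 46
Transpose up 4: 46 + 4 = 50
50 = 4×12 + 2 → D in octave 4
Result = D4


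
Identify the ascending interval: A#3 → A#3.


Step by step:
Letter names: A → A spans 1 letter name → a unison
Semitones: A#3 → A#3 = 0 half-steps
A unison of 0 semitones is a perfect unison
= perfect unison


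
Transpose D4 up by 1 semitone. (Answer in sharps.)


Reasoning:
D4: chromatic position 2 in octave 4 → absolute = 4×12 + 2 = 50
Transpose up 1: 50 + 1 = 51
51 = 4×12 + 3 → D# in octave 4
Result = D#4


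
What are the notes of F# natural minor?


Natural minor scale pattern: W-H-W-W-H-W-W (2-1-2-2-1-2-2 semitones)
Starting from F#:
  F# + 2 semitones → G#
  G# + 1 semitone → A
  A + 2 semitones → B
  B + 2 semitones → C#
  C# + 1 semitone → D
  D + 2 semitones → E
  E + 2 semitones → F#
Scale = F# G# A B C# D E


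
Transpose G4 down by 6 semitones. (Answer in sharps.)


G4: chromatic position 7 in octave 4 → absolute = 4×12 + 7 = 55
Transpose down 6: 55 - 6 = 49
49 = 4×12 + 1 → C# in octave 4
Result = C#4


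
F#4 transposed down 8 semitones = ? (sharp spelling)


Reasoning:
F#4: chromatic position 6 in octave 4 → absolute = 4×12 + 6 = 54
Transpose down 8: 54 - 8 = 46
46 = 3×12 + 10 → A# in octave 3
Result = A#3


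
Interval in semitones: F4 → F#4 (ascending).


Step by step:
Absolute semitone position = octave×12 + chromatic position
F4: 4×12 + 5 = 53
F#4: 4×12 + 6 = 54
Difference = 54 - 53 = 1
= 1 semitone


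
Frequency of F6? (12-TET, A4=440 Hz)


Solution.
f = 440 × 2^(n/12) where n = semitones from A4
F6: 20 semitones from A4
f = 440 × 2^(20/12)
f = 1396.91 Hz


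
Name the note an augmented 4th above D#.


Solution.
A 4th spans 4 letter names, so from D we land on G
An augmented 4th = 6 semitones above D#
Spell G at that pitch: G##
= G##


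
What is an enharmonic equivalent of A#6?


Enharmonic notes sound the same pitch but are spelled with different letter names
A# and Bb name the same pitch class
= Bb6


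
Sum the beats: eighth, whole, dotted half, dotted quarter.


Solution.
Beat values:
  eighth = 0.5 beats
  whole = 4 beats
  dotted half = 3 beats
  dotted quarter = 1.5 beats
Sum = 0.5 + 4 + 3 + 1.5
= 9 beats


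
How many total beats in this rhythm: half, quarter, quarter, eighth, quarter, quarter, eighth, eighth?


Beat values:
  half = 2 beats
  quarter = 1 beat
  quarter = 1 beat
  eighth = 0.5 beats
  quarter = 1 beat
  quarter = 1 beat
  eighth = 0.5 beats
  eighth = 0.5 beats
Sum = 2 + 1 + 1 + 0.5 + 1 + 1 + 0.5 + 0.5
= 7.5 beats


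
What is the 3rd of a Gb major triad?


Step by step:
Major triad = root + major 3rd (4 semitones) + perfect 5th (7 semitones)
A triad on Gb stacks thirds, so the chord tones use letter names G-B-D
Root: Gb
Major 3rd above Gb: Bb
Perfect 5th above Gb: Db
The 3rd = Bb


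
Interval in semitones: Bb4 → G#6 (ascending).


Solution.
Absolute semitone position = octave×12 + chromatic position
Bb4: 4×12 + 10 = 58
G#6: 6×12 + 8 = 80
Difference = 80 - 58 = 22
= 22 semitones


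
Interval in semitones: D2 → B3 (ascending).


Solution.
Absolute semitone position = octave×12 + chromatic position
D2: 2×12 + 2 = 26
B3: 3×12 + 11 = 47
Difference = 47 - 26 = 21
= 21 semitones


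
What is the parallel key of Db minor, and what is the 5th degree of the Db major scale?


Step by step:
Parallel keys share the same tonic but differ in mode
Db minor → parallel is Db major
Db major scale: Db Eb F Gb Ab Bb C
= Db major; 5th degree = Ab


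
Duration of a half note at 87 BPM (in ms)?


Solution.
One quarter-note beat = 60000 / BPM = 60000 / 87 ms
Half note = 2 × quarter note
Duration = 2 × 60000 / 87 = 120000 / 87
= 1379.3 ms


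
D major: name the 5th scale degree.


Major scale pattern: W-W-H-W-W-W-H (2-2-1-2-2-2-1 semitones)
Starting from D:
  D + 2 semitones → E
  E + 2 semitones → F#
  F# + 1 semitone → G
  G + 2 semitones → A
  A + 2 semitones → B
  B + 2 semitones → C#
  C# + 1 semitone → D
Scale: D E F# G A B C#
Degree 5 = A


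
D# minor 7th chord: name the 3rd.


Solution.
Minor 7th chord = root + minor 3rd + perfect 5th + minor 7th
Seventh chords stack in thirds, so the letter names are D-F-A-C
Root: D#
Minor 3rd above D#: F#
Perfect 5th above D#: A#
Minor 7th above D#: C#
The 3rd = F#


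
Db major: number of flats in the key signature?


Flat major keys: C(0), F(1), Bb(2), Eb(3), Ab(4), Db(5), Gb(6), Cb(7)
Db major has 5 flats
Order of flats: Bb Eb Ab Db Gb Cb Fb → first 5: Bb, Eb, Ab, Db, Gb
= 5 flats


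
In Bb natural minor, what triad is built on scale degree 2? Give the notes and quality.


Bb natural minor scale: Bb C Db Eb F Gb Ab
Diatonic triad on degree 2 stacks scale notes 2, 4, 6: C Eb Gb
C→Eb = 3 semitones; C→Gb = 6 semitones → diminished triad
= C Eb Gb (diminished)


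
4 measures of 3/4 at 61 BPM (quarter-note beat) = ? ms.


Reasoning:
Quarter-note beat duration = 60000 / 61 ms
Beats per measure (3/4) = 3
One measure = 3 × 60000 / 61 = 180000 / 61 ms
4 measures = 4 × 180000 / 61 = 720000 / 61
= 11803.3 ms


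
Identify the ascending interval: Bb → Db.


Step by step:
Letter names: B → D spans 3 letter names → a 3rd
Semitones: Bb → Db = 3 half-steps
A 3rd of 3 semitones is a minor 3rd
= minor 3rd


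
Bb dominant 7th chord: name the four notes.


Working:
Dominant 7th chord = root + major 3rd + perfect 5th + minor 7th
Seventh chords stack in thirds, so the letter names are B-D-F-A
Root: Bb
Major 3rd above Bb: D
Perfect 5th above Bb: F
Minor 7th above Bb: Ab
Chord = Bb D F Ab


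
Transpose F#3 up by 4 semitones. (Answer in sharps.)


F#3: chromatic position 6 in octave 3 → absolute = 3×12 + 6 = 42
Transpose up 4: 42 + 4 = 46
46 = 3×12 + 10 → A# in octave 3
Result = A#3


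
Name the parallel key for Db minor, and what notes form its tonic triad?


Let's work it out.
Parallel keys share the same tonic but differ in mode
Db minor → parallel is Db major
Tonic triad of Db major = Db F Ab
= Db major; triad = Db F Ab


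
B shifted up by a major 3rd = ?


Let's work it out.
major 3rd: 3 letter names, 4 semitones
Letter: B + 2 → D
Pitch: B + 4 semitones, spelled as a D → D#
= D#


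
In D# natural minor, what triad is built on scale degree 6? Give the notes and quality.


D# natural minor scale: D# E# F# G# A# B C#
Diatonic triad on degree 6 stacks scale notes 6, 1, 3: B D# F#
B→D# = 4 semitones; B→F# = 7 semitones → major triad
= B D# F# (major)


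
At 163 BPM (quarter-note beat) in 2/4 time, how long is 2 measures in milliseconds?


Step by step:
Quarter-note beat duration = 60000 / 163 ms
Beats per measure (2/4) = 2
One measure = 2 × 60000 / 163 = 120000 / 163 ms
2 measures = 2 × 120000 / 163 = 240000 / 163
= 1472.4 ms


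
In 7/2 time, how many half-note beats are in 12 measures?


Solution.
Time signature 7/2: the bottom number 2 means the half note gets one count
The top number 7 means 7 half-note beats per measure
Total = 7 × 12 measures
= 84 half-note beats


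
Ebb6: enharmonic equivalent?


Enharmonic notes sound the same pitch but are spelled with different letter names
Ebb and D name the same pitch class
= D6


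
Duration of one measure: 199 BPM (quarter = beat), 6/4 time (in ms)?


Let's work it out.
Quarter-note beat duration = 60000 / 199 ms
Beats per measure (6/4) = 6
One measure = 6 × 60000 / 199 = 360000 / 199 ms
= 1809.0 ms


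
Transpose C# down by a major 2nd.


Working:
major 2nd: 2 letter names, 2 semitones
Letter: C - 1 → B
Pitch: C# - 2 semitones, spelled as a B → B
= B


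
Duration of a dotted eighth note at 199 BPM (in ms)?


One quarter-note beat = 60000 / BPM = 60000 / 199 ms
Dotted eighth note = 3/4 × quarter note
Duration = 3/4 × 60000 / 199 = 45000 / 199
= 226.1 ms


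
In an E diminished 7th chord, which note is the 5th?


Working:
Diminished 7th chord = root + minor 3rd + diminished 5th + diminished 7th
Seventh chords stack in thirds, so the letter names are E-G-B-D
Root: E
Minor 3rd above E: G
Diminished 5th above E: Bb
Diminished 7th above E: Db
The 5th = Bb


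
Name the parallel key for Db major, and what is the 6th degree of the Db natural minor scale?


Parallel keys share the same tonic but differ in mode
Db major → parallel is Db minor
Db natural minor scale: Db Eb Fb Gb Ab Bbb Cb
= Db minor; 6th degree = Bbb


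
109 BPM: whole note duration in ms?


Let's work it out.
One quarter-note beat = 60000 / BPM = 60000 / 109 ms
Whole note = 4 × quarter note
Duration = 4 × 60000 / 109 = 240000 / 109
= 2201.8 ms


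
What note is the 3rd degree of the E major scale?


Reasoning:
Major scale pattern: W-W-H-W-W-W-H (2-2-1-2-2-2-1 semitones)
Starting from E:
  E + 2 semitones → F#
  F# + 2 semitones → G#
  G# + 1 semitone → A
  A + 2 semitones → B
  B + 2 semitones → C#
  C# + 2 semitones → D#
  D# + 1 semitone → E
Scale: E F# G# A B C# D#
Degree 3 = G#


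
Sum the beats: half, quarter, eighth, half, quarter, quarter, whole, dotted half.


Solution.
Beat values:
  half = 2 beats
  quarter = 1 beat
  eighth = 0.5 beats
  half = 2 beats
  quarter = 1 beat
  quarter = 1 beat
  whole = 4 beats
  dotted half = 3 beats
Sum = 2 + 1 + 0.5 + 2 + 1 + 1 + 4 + 3
= 14.5 beats


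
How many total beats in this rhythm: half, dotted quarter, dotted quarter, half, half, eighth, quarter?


Solution.
Beat values:
  half = 2 beats
  dotted quarter = 1.5 beats
  dotted quarter = 1.5 beats
  half = 2 beats
  half = 2 beats
  eighth = 0.5 beats
  quarter = 1 beat
Sum = 2 + 1.5 + 1.5 + 2 + 2 + 0.5 + 1
= 10.5 beats


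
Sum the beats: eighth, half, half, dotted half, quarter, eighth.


Working:
Beat values:
  eighth = 0.5 beats
  half = 2 beats
  half = 2 beats
  dotted half = 3 beats
  quarter = 1 beat
  eighth = 0.5 beats
Sum = 0.5 + 2 + 2 + 3 + 1 + 0.5
= 9 beats


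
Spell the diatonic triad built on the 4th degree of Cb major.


Solution.
Cb major scale: Cb Db Eb Fb Gb Ab Bb
Diatonic triad on degree 4 stacks scale notes 4, 6, 1: Fb Ab Cb
Fb→Ab = 4 semitones; Fb→Cb = 7 semitones → major triad
= Fb Ab Cb (major)


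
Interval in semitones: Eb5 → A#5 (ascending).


Absolute semitone position = octave×12 + chromatic position
Eb5: 5×12 + 3 = 63
A#5: 5×12 + 10 = 70
Difference = 70 - 63 = 7
= 7 semitones


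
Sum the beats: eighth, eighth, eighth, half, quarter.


Reasoning:
Beat values:
  eighth = 0.5 beats
  eighth = 0.5 beats
  eighth = 0.5 beats
  half = 2 beats
  quarter = 1 beat
Sum = 0.5 + 0.5 + 0.5 + 2 + 1
= 4.5 beats


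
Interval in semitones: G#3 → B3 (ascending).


Reasoning:
Absolute semitone position = octave×12 + chromatic position
G#3: 3×12 + 8 = 44
B3: 3×12 + 11 = 47
Difference = 47 - 44 = 3
= 3 semitones


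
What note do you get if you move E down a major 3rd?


Let's work it out.
major 3rd: 3 letter names, 4 semitones
Letter: E - 2 → C
Pitch: E - 4 semitones, spelled as a C → C
= C


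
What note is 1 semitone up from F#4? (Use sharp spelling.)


Reasoning:
F#4: chromatic position 6 in octave 4 → absolute = 4×12 + 6 = 54
Transpose up 1: 54 + 1 = 55
55 = 4×12 + 7 → G in octave 4
Result = G4


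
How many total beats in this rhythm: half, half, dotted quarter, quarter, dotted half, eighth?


Working:
Beat values:
  half = 2 beats
  half = 2 beats
  dotted quarter = 1.5 beats
  quarter = 1 beat
  dotted half = 3 beats
  eighth = 0.5 beats
Sum = 2 + 2 + 1.5 + 1 + 3 + 0.5
= 10 beats


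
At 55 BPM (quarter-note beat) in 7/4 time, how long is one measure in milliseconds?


Quarter-note beat duration = 60000 / 55 ms
Beats per measure (7/4) = 7
One measure = 7 × 60000 / 55 = 420000 / 55 ms
= 7636.4 ms


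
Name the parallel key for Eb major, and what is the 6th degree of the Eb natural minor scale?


Reasoning:
Parallel keys share the same tonic but differ in mode
Eb major → parallel is Eb minor
Eb natural minor scale: Eb F Gb Ab Bb Cb Db
= Eb minor; 6th degree = Cb


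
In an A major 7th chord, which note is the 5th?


Let's work it out.
Major 7th chord = root + major 3rd + perfect 5th + major 7th
Seventh chords stack in thirds, so the letter names are A-C-E-G
Root: A
Major 3rd above A: C#
Perfect 5th above A: E
Major 7th above A: G#
The 5th = E


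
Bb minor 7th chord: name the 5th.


Step by step:
Minor 7th chord = root + minor 3rd + perfect 5th + minor 7th
Seventh chords stack in thirds, so the letter names are B-D-F-A
Root: Bb
Minor 3rd above Bb: Db
Perfect 5th above Bb: F
Minor 7th above Bb: Ab
The 5th = F


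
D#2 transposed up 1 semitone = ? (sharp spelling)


Step by step:
D#2: chromatic position 3 in octave 2 → absolute = 2×12 + 3 = 27
Transpose up 1: 27 + 1 = 28
28 = 2×12 + 4 → E in octave 2
Result = E2


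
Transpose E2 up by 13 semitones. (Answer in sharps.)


E2: chromatic position 4 in octave 2 → absolute = 2×12 + 4 = 28
Transpose up 13: 28 + 13 = 41
41 = 3×12 + 5 → F in octave 3
Result = F3


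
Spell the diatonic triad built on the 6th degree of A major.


Solution.
A major scale: A B C# D E F# G#
Diatonic triad on degree 6 stacks scale notes 6, 1, 3: F# A C#
F#→A = 3 semitones; F#→C# = 7 semitones → minor triad
= F# A C# (minor)


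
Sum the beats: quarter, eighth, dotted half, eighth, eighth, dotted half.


Working:
Beat values:
  quarter = 1 beat
  eighth = 0.5 beats
  dotted half = 3 beats
  eighth = 0.5 beats
  eighth = 0.5 beats
  dotted half = 3 beats
Sum = 1 + 0.5 + 3 + 0.5 + 0.5 + 3
= 8.5 beats


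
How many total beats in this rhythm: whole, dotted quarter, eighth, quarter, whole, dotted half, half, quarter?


Beat values:
  whole = 4 beats
  dotted quarter = 1.5 beats
  eighth = 0.5 beats
  quarter = 1 beat
  whole = 4 beats
  dotted half = 3 beats
  half = 2 beats
  quarter = 1 beat
Sum = 4 + 1.5 + 0.5 + 1 + 4 + 3 + 2 + 1
= 17 beats


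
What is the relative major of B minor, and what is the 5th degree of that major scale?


Solution.
The relative major shares the key signature and is a minor 3rd above the minor tonic
A minor 3rd above B is D
→ relative major of B minor is D major
D major scale: D E F# G A B C#
= D major; 5th degree = A


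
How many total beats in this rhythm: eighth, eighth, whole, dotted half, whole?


Step by step:
Beat values:
  eighth = 0.5 beats
  eighth = 0.5 beats
  whole = 4 beats
  dotted half = 3 beats
  whole = 4 beats
Sum = 0.5 + 0.5 + 4 + 3 + 4
= 12 beats


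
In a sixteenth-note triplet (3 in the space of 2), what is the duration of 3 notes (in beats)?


Triplet: 3 notes occupy the space of 2 sixteenth notes
Space = 2 × 1/4 = 1/2 beats
Each triplet note = 1/2 / 3 = 1/6 beats
3 notes = 3 × 1/6 = 1/2
= 1/2 beats


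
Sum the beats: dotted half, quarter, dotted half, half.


Let's work it out.
Beat values:
  dotted half = 3 beats
  quarter = 1 beat
  dotted half = 3 beats
  half = 2 beats
Sum = 3 + 1 + 3 + 2
= 9 beats


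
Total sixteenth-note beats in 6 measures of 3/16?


Let's work it out.
Time signature 3/16: the bottom number 16 means the sixteenth note gets one count
The top number 3 means 3 sixteenth-note beats per measure
Total = 3 × 6 measures
= 18 sixteenth-note beats


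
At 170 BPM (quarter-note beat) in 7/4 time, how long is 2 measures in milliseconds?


Solution.
Quarter-note beat duration = 60000 / 170 ms
Beats per measure (7/4) = 7
One measure = 7 × 60000 / 170 = 420000 / 170 ms
2 measures = 2 × 420000 / 170 = 840000 / 170
= 4941.2 ms


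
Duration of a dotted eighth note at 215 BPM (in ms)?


Step by step:
One quarter-note beat = 60000 / BPM = 60000 / 215 ms
Dotted eighth note = 3/4 × quarter note
Duration = 3/4 × 60000 / 215 = 45000 / 215
= 209.3 ms


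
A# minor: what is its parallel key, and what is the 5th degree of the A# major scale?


Solution.
Parallel keys share the same tonic but differ in mode
A# minor → parallel is A# major
A# major scale: A# B# C## D# E# F## G##
= A# major; 5th degree = E#


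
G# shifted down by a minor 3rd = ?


Let's work it out.
minor 3rd: 3 letter names, 3 semitones
Letter: G - 2 → E
Pitch: G# - 3 semitones, spelled as an E → E#
= E#


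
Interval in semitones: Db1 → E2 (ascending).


Let's work it out.
Absolute semitone position = octave×12 + chromatic position
Db1: 1×12 + 1 = 13
E2: 2×12 + 4 = 28
Difference = 28 - 13 = 15
= 15 semitones


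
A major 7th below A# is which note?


Working:
A 7th spans 7 letter names, so from A we land on B
A major 7th = 11 semitones below A#
Spell B at that pitch: B
= B


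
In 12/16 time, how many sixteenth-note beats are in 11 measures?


Time signature 12/16: the bottom number 16 means the sixteenth note gets one count
The top number 12 means 12 sixteenth-note beats per measure
Total = 12 × 11 measures
= 132 sixteenth-note beats


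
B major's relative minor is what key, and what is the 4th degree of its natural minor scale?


Step by step:
The relative minor shares the major's key signature and starts on its 6th degree
6th degree = a major 6th above the tonic; a major 6th above B is G#
→ relative minor of B major is G# minor
G# natural minor scale: G# A# B C# D# E F#
= G# minor; 4th degree = C#


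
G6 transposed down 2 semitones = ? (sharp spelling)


Let's work it out.
G6: chromatic position 7 in octave 6 → absolute = 6×12 + 7 = 79
Transpose down 2: 79 - 2 = 77
77 = 6×12 + 5 → F in octave 6
Result = F6


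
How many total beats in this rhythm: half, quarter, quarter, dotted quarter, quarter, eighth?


Working:
Beat values:
  half = 2 beats
  quarter = 1 beat
  quarter = 1 beat
  dotted quarter = 1.5 beats
  quarter = 1 beat
  eighth = 0.5 beats
Sum = 2 + 1 + 1 + 1.5 + 1 + 0.5
= 7 beats


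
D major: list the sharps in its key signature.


Sharp major keys follow the circle of fifths: C(0), G(1), D(2), A(3), E(4), B(5), F#(6), C#(7)
D major has 2 sharps
Order of sharps: F# C# G# D# A# E# B# → first 2: F#, C#
= F#, C#


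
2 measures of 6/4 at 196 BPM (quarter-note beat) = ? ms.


Quarter-note beat duration = 60000 / 196 ms
Beats per measure (6/4) = 6
One measure = 6 × 60000 / 196 = 360000 / 196 ms
2 measures = 2 × 360000 / 196 = 720000 / 196
= 3673.5 ms


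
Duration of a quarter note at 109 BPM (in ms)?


One quarter-note beat = 60000 / BPM = 60000 / 109 ms
Duration = 60000 / 109
= 550.5 ms


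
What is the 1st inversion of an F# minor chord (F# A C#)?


Let's work it out.
Root position: F# A C#
1st inversion: move root up an octave
Bass note: A
Notes (bottom to top) = A C# F#


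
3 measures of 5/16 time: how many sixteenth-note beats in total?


Working:
Time signature 5/16: the bottom number 16 means the sixteenth note gets one count
The top number 5 means 5 sixteenth-note beats per measure
Total = 5 × 3 measures
= 15 sixteenth-note beats


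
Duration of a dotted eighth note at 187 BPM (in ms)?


One quarter-note beat = 60000 / BPM = 60000 / 187 ms
Dotted eighth note = 3/4 × quarter note
Duration = 3/4 × 60000 / 187 = 45000 / 187
= 240.6 ms


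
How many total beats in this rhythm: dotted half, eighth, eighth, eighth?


Beat values:
  dotted half = 3 beats
  eighth = 0.5 beats
  eighth = 0.5 beats
  eighth = 0.5 beats
Sum = 3 + 0.5 + 0.5 + 0.5
= 4.5 beats


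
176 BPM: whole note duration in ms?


One quarter-note beat = 60000 / BPM = 60000 / 176 ms
Whole note = 4 × quarter note
Duration = 4 × 60000 / 176 = 240000 / 176
= 1363.6 ms


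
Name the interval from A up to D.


Let's work it out.
Letter names: A → D spans 4 letter names → a 4th
Semitones: A → D = 5 half-steps
A 4th of 5 semitones is a perfect 4th
= perfect 4th


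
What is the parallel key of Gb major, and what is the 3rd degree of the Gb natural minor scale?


Working:
Parallel keys share the same tonic but differ in mode
Gb major → parallel is Gb minor
Gb natural minor scale: Gb Ab Bbb Cb Db Ebb Fb
= Gb minor; 3rd degree = Bbb


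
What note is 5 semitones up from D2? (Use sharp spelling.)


D2: chromatic position 2 in octave 2 → absolute = 2×12 + 2 = 26
Transpose up 5: 26 + 5 = 31
31 = 2×12 + 7 → G in octave 2
Result = G2


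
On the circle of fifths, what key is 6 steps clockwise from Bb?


Reasoning:
Each clockwise step on the circle of fifths moves up a perfect 5th
From Bb: Bb → F → C → G → D → A → E
= E


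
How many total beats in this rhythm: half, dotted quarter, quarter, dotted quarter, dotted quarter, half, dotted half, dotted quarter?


Beat values:
  half = 2 beats
  dotted quarter = 1.5 beats
  quarter = 1 beat
  dotted quarter = 1.5 beats
  dotted quarter = 1.5 beats
  half = 2 beats
  dotted half = 3 beats
  dotted quarter = 1.5 beats
Sum = 2 + 1.5 + 1 + 1.5 + 1.5 + 2 + 3 + 1.5
= 14 beats


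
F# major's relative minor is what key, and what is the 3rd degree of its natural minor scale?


The relative minor shares the major's key signature and starts on its 6th degree
6th degree = a major 6th above the tonic; a major 6th above F# is D#
→ relative minor of F# major is D# minor
D# natural minor scale: D# E# F# G# A# B C#
= D# minor; 3rd degree = F#


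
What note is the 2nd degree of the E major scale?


Let's work it out.
Major scale pattern: W-W-H-W-W-W-H (2-2-1-2-2-2-1 semitones)
Starting from E:
  E + 2 semitones → F#
  F# + 2 semitones → G#
  G# + 1 semitone → A
  A + 2 semitones → B
  B + 2 semitones → C#
  C# + 2 semitones → D#
  D# + 1 semitone → E
Scale: E F# G# A B C# D#
Degree 2 = F#


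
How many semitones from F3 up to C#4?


Reasoning:
Absolute semitone position = octave×12 + chromatic position
F3: 3×12 + 5 = 41
C#4: 4×12 + 1 = 49
Difference = 49 - 41 = 8
= 8 semitones


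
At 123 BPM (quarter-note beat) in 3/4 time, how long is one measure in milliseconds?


Solution.
Quarter-note beat duration = 60000 / 123 ms
Beats per measure (3/4) = 3
One measure = 3 × 60000 / 123 = 180000 / 123 ms
= 1463.4 ms


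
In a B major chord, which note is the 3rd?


Solution.
Major triad = root + major 3rd (4 semitones) + perfect 5th (7 semitones)
A triad on B stacks thirds, so the chord tones use letter names B-D-F
Root: B
Major 3rd above B: D#
Perfect 5th above B: F#
The 3rd = D#


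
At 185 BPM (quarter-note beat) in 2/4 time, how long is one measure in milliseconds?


Quarter-note beat duration = 60000 / 185 ms
Beats per measure (2/4) = 2
One measure = 2 × 60000 / 185 = 120000 / 185 ms
= 648.6 ms


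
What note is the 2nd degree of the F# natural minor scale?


Working:
Natural minor scale pattern: W-H-W-W-H-W-W (2-1-2-2-1-2-2 semitones)
Starting from F#:
  F# + 2 semitones → G#
  G# + 1 semitone → A
  A + 2 semitones → B
  B + 2 semitones → C#
  C# + 1 semitone → D
  D + 2 semitones → E
  E + 2 semitones → F#
Scale: F# G# A B C# D E
Degree 2 = G#


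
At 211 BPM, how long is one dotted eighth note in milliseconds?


Let's work it out.
One quarter-note beat = 60000 / BPM = 60000 / 211 ms
Dotted eighth note = 3/4 × quarter note
Duration = 3/4 × 60000 / 211 = 45000 / 211
= 213.3 ms


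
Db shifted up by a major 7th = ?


major 7th: 7 letter names, 11 semitones
Letter: D + 6 → C
Pitch: Db + 11 semitones, spelled as a C → C
= C


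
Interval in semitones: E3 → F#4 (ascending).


Working:
Absolute semitone position = octave×12 + chromatic position
E3: 3×12 + 4 = 40
F#4: 4×12 + 6 = 54
Difference = 54 - 40 = 14
= 14 semitones


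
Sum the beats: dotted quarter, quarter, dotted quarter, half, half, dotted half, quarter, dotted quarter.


Solution.
Beat values:
  dotted quarter = 1.5 beats
  quarter = 1 beat
  dotted quarter = 1.5 beats
  half = 2 beats
  half = 2 beats
  dotted half = 3 beats
  quarter = 1 beat
  dotted quarter = 1.5 beats
Sum = 1.5 + 1 + 1.5 + 2 + 2 + 3 + 1 + 1.5
= 13.5 beats


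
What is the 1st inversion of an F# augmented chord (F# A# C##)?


Solution.
Root position: F# A# C##
1st inversion: move root up an octave
Bass note: A#
Notes (bottom to top) = A# C## F#


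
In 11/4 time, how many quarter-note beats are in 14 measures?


Step by step:
Time signature 11/4: the bottom number 4 means the quarter note gets one count
The top number 11 means 11 quarter-note beats per measure
Total = 11 × 14 measures
= 154 quarter-note beats


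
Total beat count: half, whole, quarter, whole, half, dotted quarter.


Beat values:
  half = 2 beats
  whole = 4 beats
  quarter = 1 beat
  whole = 4 beats
  half = 2 beats
  dotted quarter = 1.5 beats
Sum = 2 + 4 + 1 + 4 + 2 + 1.5
= 14.5 beats


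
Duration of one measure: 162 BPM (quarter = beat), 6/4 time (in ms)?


Quarter-note beat duration = 60000 / 162 ms
Beats per measure (6/4) = 6
One measure = 6 × 60000 / 162 = 360000 / 162 ms
= 2222.2 ms


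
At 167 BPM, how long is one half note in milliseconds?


Let's work it out.
One quarter-note beat = 60000 / BPM = 60000 / 167 ms
Half note = 2 × quarter note
Duration = 2 × 60000 / 167 = 120000 / 167
= 718.6 ms


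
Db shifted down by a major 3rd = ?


major 3rd: 3 letter names, 4 semitones
Letter: D - 2 → B
Pitch: Db - 4 semitones, spelled as a B → Bbb
= Bbb


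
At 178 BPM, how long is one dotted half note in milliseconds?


Let's work it out.
One quarter-note beat = 60000 / BPM = 60000 / 178 ms
Dotted half note = 3 × quarter note
Duration = 3 × 60000 / 178 = 180000 / 178
= 1011.2 ms


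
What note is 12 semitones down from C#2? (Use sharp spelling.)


Working:
C#2: chromatic position 1 in octave 2 → absolute = 2×12 + 1 = 25
Transpose down 12: 25 - 12 = 13
13 = 1×12 + 1 → C# in octave 1
Result = C#1


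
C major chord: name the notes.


Major triad = root + major 3rd (4 semitones) + perfect 5th (7 semitones)
A triad on C stacks thirds, so the chord tones use letter names C-E-G
Root: C
Major 3rd above C: E
Perfect 5th above C: G
Chord = C E G


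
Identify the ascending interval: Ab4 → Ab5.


Solution.
Letter names: A → A spans 8 letter names → an octave
Semitones: Ab4 → Ab5 = 12 half-steps
An octave of 12 semitones is a perfect octave
= perfect octave


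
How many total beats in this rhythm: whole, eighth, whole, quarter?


Solution.
Beat values:
  whole = 4 beats
  eighth = 0.5 beats
  whole = 4 beats
  quarter = 1 beat
Sum = 4 + 0.5 + 4 + 1
= 9.5 beats


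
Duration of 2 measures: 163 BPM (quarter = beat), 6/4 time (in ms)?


Quarter-note beat duration = 60000 / 163 ms
Beats per measure (6/4) = 6
One measure = 6 × 60000 / 163 = 360000 / 163 ms
2 measures = 2 × 360000 / 163 = 720000 / 163
= 4417.2 ms


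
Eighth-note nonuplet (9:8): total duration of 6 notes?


Step by step:
Nonuplet: 9 notes occupy the space of 8 eighth notes
Space = 8 × 1/2 = 4 beats
Each nonuplet note = 4 / 9 = 4/9 beats
6 notes = 6 × 4/9 = 8/3
= 8/3 beats


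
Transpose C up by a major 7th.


Working:
major 7th: 7 letter names, 11 semitones
Letter: C + 6 → B
Pitch: C + 11 semitones, spelled as a B → B
= B


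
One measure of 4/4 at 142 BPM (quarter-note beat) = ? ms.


Quarter-note beat duration = 60000 / 142 ms
Beats per measure (4/4) = 4
One measure = 4 × 60000 / 142 = 240000 / 142 ms
= 1690.1 ms


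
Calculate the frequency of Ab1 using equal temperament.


Let's work it out.
f = 440 × 2^(n/12) where n = semitones from A4
Ab1: -37 semitones from A4
f = 440 × 2^(-37/12)
f = 51.91 Hz


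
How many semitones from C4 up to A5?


Absolute semitone position = octave×12 + chromatic position
C4: 4×12 + 0 = 48
A5: 5×12 + 9 = 69
Difference = 69 - 48 = 21
= 21 semitones


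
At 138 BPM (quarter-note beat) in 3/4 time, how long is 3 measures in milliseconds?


Working:
Quarter-note beat duration = 60000 / 138 ms
Beats per measure (3/4) = 3
One measure = 3 × 60000 / 138 = 180000 / 138 ms
3 measures = 3 × 180000 / 138 = 540000 / 138
= 3913.0 ms


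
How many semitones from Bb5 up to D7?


Reasoning:
Absolute semitone position = octave×12 + chromatic position
Bb5: 5×12 + 10 = 70
D7: 7×12 + 2 = 86
Difference = 86 - 70 = 16
= 16 semitones


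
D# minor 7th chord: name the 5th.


Working:
Minor 7th chord = root + minor 3rd + perfect 5th + minor 7th
Seventh chords stack in thirds, so the letter names are D-F-A-C
Root: D#
Minor 3rd above D#: F#
Perfect 5th above D#: A#
Minor 7th above D#: C#
The 5th = A#


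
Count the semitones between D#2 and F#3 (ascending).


Working:
Absolute semitone position = octave×12 + chromatic position
D#2: 2×12 + 3 = 27
F#3: 3×12 + 6 = 42
Difference = 42 - 27 = 15
= 15 semitones
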